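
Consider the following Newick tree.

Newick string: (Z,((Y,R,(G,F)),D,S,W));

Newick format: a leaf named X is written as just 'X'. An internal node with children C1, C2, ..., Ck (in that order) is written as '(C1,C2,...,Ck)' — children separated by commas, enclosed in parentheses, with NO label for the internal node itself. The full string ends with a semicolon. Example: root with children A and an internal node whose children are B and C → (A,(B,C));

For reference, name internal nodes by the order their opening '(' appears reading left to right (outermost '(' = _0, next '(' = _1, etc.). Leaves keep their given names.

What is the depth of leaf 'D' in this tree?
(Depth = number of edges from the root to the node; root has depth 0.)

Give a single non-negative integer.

Answer: 2

Derivation:
Newick: (Z,((Y,R,(G,F)),D,S,W));
Naming internals by '(' encounter order: outermost '(' = _0, next = _1, ...
Query node: D
Path from root: _0 -> _1 -> D
Depth of D: 2 (number of edges from root)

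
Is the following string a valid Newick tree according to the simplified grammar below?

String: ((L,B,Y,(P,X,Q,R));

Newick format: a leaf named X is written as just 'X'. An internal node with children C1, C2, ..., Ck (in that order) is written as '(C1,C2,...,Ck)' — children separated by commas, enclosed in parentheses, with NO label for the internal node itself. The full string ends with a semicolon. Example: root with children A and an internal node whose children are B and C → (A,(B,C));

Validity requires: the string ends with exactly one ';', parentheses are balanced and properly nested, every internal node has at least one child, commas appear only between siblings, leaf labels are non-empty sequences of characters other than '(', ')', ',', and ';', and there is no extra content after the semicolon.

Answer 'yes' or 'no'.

Answer: no

Derivation:
Input: ((L,B,Y,(P,X,Q,R));
Paren balance: 3 '(' vs 2 ')' MISMATCH
Ends with single ';': True
Full parse: FAILS (expected , or ) at pos 18)
Valid: False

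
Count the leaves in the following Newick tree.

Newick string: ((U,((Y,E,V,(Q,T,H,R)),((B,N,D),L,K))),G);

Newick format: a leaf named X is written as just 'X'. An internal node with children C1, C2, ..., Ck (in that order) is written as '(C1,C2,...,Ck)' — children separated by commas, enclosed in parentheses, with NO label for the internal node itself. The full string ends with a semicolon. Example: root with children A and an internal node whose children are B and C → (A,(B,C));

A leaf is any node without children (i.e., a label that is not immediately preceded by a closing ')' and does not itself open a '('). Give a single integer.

Newick: ((U,((Y,E,V,(Q,T,H,R)),((B,N,D),L,K))),G);
Scan left-to-right; a leaf is any maximal label run not followed by '(':
  pos 2: leaf 'U' → count = 1
  pos 6: leaf 'Y' → count = 2
  pos 8: leaf 'E' → count = 3
  pos 10: leaf 'V' → count = 4
  pos 13: leaf 'Q' → count = 5
  pos 15: leaf 'T' → count = 6
  pos 17: leaf 'H' → count = 7
  pos 19: leaf 'R' → count = 8
  pos 25: leaf 'B' → count = 9
  pos 27: leaf 'N' → count = 10
  pos 29: leaf 'D' → count = 11
  pos 32: leaf 'L' → count = 12
  pos 34: leaf 'K' → count = 13
  pos 39: leaf 'G' → count = 14
Total leaves: 14

Answer: 14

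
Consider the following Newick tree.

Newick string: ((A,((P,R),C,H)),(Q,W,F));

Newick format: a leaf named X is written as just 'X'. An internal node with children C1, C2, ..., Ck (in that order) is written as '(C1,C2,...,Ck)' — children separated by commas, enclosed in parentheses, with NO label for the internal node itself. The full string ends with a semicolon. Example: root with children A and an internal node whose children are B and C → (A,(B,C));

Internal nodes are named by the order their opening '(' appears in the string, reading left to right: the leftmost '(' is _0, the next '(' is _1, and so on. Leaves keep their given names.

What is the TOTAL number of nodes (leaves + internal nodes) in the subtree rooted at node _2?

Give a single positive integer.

Newick: ((A,((P,R),C,H)),(Q,W,F));
Locate _2: it is the '(' at position 4 (the 3rd '(' reading left to right).
Query: subtree rooted at _2
_2: subtree_size = 1 + 5
  _3: subtree_size = 1 + 2
    P: subtree_size = 1 + 0
    R: subtree_size = 1 + 0
  C: subtree_size = 1 + 0
  H: subtree_size = 1 + 0
Total subtree size of _2: 6

Answer: 6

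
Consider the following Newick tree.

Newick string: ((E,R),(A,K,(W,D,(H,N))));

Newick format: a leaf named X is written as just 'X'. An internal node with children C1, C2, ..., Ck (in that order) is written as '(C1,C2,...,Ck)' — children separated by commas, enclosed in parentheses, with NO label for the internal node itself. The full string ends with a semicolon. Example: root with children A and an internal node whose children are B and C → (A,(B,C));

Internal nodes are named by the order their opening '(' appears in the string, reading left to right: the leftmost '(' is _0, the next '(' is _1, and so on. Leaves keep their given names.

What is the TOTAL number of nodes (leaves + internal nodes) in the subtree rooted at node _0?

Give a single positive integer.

Newick: ((E,R),(A,K,(W,D,(H,N))));
Locate _0: it is the '(' at position 0 (the 1st '(' reading left to right).
Query: subtree rooted at _0
_0: subtree_size = 1 + 12
  _1: subtree_size = 1 + 2
    E: subtree_size = 1 + 0
    R: subtree_size = 1 + 0
  _2: subtree_size = 1 + 8
    A: subtree_size = 1 + 0
    K: subtree_size = 1 + 0
    _3: subtree_size = 1 + 5
      W: subtree_size = 1 + 0
      D: subtree_size = 1 + 0
      _4: subtree_size = 1 + 2
        H: subtree_size = 1 + 0
        N: subtree_size = 1 + 0
Total subtree size of _0: 13

Answer: 13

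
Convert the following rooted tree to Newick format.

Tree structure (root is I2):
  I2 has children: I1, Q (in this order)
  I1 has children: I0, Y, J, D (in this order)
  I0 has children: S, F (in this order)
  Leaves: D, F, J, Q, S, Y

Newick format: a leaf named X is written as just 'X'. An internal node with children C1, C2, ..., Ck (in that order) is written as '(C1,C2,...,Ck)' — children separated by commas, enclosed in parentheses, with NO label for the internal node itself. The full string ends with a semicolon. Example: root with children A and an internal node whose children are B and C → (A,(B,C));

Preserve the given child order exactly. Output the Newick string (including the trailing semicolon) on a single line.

internal I2 with children ['I1', 'Q']
  internal I1 with children ['I0', 'Y', 'J', 'D']
    internal I0 with children ['S', 'F']
      leaf 'S' → 'S'
      leaf 'F' → 'F'
    → '(S,F)'
    leaf 'Y' → 'Y'
    leaf 'J' → 'J'
    leaf 'D' → 'D'
  → '((S,F),Y,J,D)'
  leaf 'Q' → 'Q'
→ '(((S,F),Y,J,D),Q)'
Final: (((S,F),Y,J,D),Q);

Answer: (((S,F),Y,J,D),Q);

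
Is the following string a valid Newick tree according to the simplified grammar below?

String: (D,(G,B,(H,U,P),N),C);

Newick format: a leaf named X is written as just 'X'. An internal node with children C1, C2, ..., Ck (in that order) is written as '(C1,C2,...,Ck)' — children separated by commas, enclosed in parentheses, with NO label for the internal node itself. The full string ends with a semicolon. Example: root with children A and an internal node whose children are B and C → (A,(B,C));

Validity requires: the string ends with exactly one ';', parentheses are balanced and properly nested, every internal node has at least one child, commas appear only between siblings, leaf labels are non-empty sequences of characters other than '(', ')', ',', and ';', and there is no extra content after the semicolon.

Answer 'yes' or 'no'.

Input: (D,(G,B,(H,U,P),N),C);
Paren balance: 3 '(' vs 3 ')' OK
Ends with single ';': True
Full parse: OK
Valid: True

Answer: yes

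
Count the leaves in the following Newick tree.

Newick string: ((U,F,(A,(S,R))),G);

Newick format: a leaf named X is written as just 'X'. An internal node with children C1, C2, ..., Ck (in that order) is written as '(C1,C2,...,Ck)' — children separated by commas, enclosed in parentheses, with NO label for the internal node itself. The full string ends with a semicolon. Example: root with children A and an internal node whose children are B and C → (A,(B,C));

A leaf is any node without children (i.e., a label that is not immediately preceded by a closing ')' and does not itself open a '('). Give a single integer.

Newick: ((U,F,(A,(S,R))),G);
Scan left-to-right; a leaf is any maximal label run not followed by '(':
  pos 2: leaf 'U' → count = 1
  pos 4: leaf 'F' → count = 2
  pos 7: leaf 'A' → count = 3
  pos 10: leaf 'S' → count = 4
  pos 12: leaf 'R' → count = 5
  pos 17: leaf 'G' → count = 6
Total leaves: 6

Answer: 6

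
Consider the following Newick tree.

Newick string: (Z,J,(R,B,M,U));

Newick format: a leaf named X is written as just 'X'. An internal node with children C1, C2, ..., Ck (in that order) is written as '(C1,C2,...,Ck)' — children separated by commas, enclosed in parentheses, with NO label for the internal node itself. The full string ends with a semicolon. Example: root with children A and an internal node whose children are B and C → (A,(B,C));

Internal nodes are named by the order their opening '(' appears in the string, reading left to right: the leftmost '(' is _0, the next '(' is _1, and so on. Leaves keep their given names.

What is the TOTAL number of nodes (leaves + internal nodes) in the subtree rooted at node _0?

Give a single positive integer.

Answer: 8

Derivation:
Newick: (Z,J,(R,B,M,U));
Locate _0: it is the '(' at position 0 (the 1st '(' reading left to right).
Query: subtree rooted at _0
_0: subtree_size = 1 + 7
  Z: subtree_size = 1 + 0
  J: subtree_size = 1 + 0
  _1: subtree_size = 1 + 4
    R: subtree_size = 1 + 0
    B: subtree_size = 1 + 0
    M: subtree_size = 1 + 0
    U: subtree_size = 1 + 0
Total subtree size of _0: 8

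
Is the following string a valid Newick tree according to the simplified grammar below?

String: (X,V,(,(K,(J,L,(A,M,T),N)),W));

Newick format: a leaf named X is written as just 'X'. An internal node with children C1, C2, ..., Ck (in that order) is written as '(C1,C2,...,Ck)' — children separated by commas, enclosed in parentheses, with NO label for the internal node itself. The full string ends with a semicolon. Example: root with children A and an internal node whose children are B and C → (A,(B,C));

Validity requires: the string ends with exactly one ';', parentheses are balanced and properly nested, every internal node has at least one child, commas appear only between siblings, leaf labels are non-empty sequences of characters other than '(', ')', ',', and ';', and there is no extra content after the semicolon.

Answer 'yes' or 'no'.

Answer: no

Derivation:
Input: (X,V,(,(K,(J,L,(A,M,T),N)),W));
Paren balance: 5 '(' vs 5 ')' OK
Ends with single ';': True
Full parse: FAILS (empty leaf label at pos 6)
Valid: False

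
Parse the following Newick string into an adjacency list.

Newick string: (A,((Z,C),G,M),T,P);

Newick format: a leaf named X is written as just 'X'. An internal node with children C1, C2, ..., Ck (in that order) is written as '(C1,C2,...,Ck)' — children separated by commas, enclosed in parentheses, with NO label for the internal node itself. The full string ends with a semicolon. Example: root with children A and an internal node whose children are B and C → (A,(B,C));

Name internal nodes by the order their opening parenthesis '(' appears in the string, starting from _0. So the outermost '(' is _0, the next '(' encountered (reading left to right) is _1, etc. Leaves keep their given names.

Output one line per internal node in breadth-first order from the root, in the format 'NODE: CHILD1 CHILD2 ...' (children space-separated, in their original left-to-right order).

Input: (A,((Z,C),G,M),T,P);
Scanning left-to-right, naming '(' by encounter order:
  pos 0: '(' -> open internal node _0 (depth 1)
  pos 3: '(' -> open internal node _1 (depth 2)
  pos 4: '(' -> open internal node _2 (depth 3)
  pos 8: ')' -> close internal node _2 (now at depth 2)
  pos 13: ')' -> close internal node _1 (now at depth 1)
  pos 18: ')' -> close internal node _0 (now at depth 0)
Total internal nodes: 3
BFS adjacency from root:
  _0: A _1 T P
  _1: _2 G M
  _2: Z C

Answer: _0: A _1 T P
_1: _2 G M
_2: Z C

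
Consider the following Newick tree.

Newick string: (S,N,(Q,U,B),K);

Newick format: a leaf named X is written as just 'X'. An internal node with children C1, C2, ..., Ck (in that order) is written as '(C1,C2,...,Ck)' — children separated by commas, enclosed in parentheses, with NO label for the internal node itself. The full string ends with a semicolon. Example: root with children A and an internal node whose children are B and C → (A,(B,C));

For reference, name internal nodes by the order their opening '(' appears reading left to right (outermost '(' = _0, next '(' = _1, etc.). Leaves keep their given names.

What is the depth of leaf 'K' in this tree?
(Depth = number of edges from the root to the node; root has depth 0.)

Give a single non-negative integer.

Newick: (S,N,(Q,U,B),K);
Naming internals by '(' encounter order: outermost '(' = _0, next = _1, ...
Query node: K
Path from root: _0 -> K
Depth of K: 1 (number of edges from root)

Answer: 1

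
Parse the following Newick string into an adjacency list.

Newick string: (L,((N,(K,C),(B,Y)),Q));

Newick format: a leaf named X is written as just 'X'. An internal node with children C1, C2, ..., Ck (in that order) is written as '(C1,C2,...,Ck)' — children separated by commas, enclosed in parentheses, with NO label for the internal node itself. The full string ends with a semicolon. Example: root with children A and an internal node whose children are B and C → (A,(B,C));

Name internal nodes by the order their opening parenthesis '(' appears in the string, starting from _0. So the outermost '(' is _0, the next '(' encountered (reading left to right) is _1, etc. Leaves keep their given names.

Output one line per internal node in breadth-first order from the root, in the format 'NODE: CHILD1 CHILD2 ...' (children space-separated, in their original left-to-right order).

Input: (L,((N,(K,C),(B,Y)),Q));
Scanning left-to-right, naming '(' by encounter order:
  pos 0: '(' -> open internal node _0 (depth 1)
  pos 3: '(' -> open internal node _1 (depth 2)
  pos 4: '(' -> open internal node _2 (depth 3)
  pos 7: '(' -> open internal node _3 (depth 4)
  pos 11: ')' -> close internal node _3 (now at depth 3)
  pos 13: '(' -> open internal node _4 (depth 4)
  pos 17: ')' -> close internal node _4 (now at depth 3)
  pos 18: ')' -> close internal node _2 (now at depth 2)
  pos 21: ')' -> close internal node _1 (now at depth 1)
  pos 22: ')' -> close internal node _0 (now at depth 0)
Total internal nodes: 5
BFS adjacency from root:
  _0: L _1
  _1: _2 Q
  _2: N _3 _4
  _3: K C
  _4: B Y

Answer: _0: L _1
_1: _2 Q
_2: N _3 _4
_3: K C
_4: B Y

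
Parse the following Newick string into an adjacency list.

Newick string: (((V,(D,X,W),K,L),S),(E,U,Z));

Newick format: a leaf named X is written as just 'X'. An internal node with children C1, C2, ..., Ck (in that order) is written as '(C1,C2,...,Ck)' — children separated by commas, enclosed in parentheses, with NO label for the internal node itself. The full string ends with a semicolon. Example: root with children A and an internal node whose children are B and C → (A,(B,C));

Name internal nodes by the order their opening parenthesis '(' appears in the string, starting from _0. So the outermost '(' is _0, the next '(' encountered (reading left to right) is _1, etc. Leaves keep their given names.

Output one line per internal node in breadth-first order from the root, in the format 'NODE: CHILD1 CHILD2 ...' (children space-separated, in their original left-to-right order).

Answer: _0: _1 _4
_1: _2 S
_4: E U Z
_2: V _3 K L
_3: D X W

Derivation:
Input: (((V,(D,X,W),K,L),S),(E,U,Z));
Scanning left-to-right, naming '(' by encounter order:
  pos 0: '(' -> open internal node _0 (depth 1)
  pos 1: '(' -> open internal node _1 (depth 2)
  pos 2: '(' -> open internal node _2 (depth 3)
  pos 5: '(' -> open internal node _3 (depth 4)
  pos 11: ')' -> close internal node _3 (now at depth 3)
  pos 16: ')' -> close internal node _2 (now at depth 2)
  pos 19: ')' -> close internal node _1 (now at depth 1)
  pos 21: '(' -> open internal node _4 (depth 2)
  pos 27: ')' -> close internal node _4 (now at depth 1)
  pos 28: ')' -> close internal node _0 (now at depth 0)
Total internal nodes: 5
BFS adjacency from root:
  _0: _1 _4
  _1: _2 S
  _4: E U Z
  _2: V _3 K L
  _3: D X W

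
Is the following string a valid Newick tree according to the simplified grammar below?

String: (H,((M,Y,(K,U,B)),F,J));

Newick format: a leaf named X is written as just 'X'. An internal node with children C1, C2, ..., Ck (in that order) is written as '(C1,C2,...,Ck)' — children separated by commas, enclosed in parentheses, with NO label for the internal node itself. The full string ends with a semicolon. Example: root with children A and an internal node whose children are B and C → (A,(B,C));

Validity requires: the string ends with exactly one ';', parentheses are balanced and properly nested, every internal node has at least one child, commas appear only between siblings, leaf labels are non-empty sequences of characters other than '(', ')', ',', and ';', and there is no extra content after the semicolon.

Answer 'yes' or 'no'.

Answer: yes

Derivation:
Input: (H,((M,Y,(K,U,B)),F,J));
Paren balance: 4 '(' vs 4 ')' OK
Ends with single ';': True
Full parse: OK
Valid: True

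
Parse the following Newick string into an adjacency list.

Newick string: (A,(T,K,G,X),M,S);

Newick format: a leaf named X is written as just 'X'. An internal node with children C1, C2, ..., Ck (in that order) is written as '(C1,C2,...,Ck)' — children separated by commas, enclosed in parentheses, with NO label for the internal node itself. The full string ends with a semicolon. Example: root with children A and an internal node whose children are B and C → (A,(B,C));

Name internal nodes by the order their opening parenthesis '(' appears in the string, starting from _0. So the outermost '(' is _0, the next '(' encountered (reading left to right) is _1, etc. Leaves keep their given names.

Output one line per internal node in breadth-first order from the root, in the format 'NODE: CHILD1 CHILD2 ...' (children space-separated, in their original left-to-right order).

Input: (A,(T,K,G,X),M,S);
Scanning left-to-right, naming '(' by encounter order:
  pos 0: '(' -> open internal node _0 (depth 1)
  pos 3: '(' -> open internal node _1 (depth 2)
  pos 11: ')' -> close internal node _1 (now at depth 1)
  pos 16: ')' -> close internal node _0 (now at depth 0)
Total internal nodes: 2
BFS adjacency from root:
  _0: A _1 M S
  _1: T K G X

Answer: _0: A _1 M S
_1: T K G X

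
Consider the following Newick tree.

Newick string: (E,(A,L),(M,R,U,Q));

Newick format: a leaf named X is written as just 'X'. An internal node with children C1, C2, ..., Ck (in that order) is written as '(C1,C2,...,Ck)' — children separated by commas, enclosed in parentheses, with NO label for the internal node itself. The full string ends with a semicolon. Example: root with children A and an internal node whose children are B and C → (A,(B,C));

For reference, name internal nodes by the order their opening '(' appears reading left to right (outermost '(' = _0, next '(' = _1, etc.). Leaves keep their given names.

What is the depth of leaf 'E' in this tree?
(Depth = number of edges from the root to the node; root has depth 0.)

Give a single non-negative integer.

Answer: 1

Derivation:
Newick: (E,(A,L),(M,R,U,Q));
Naming internals by '(' encounter order: outermost '(' = _0, next = _1, ...
Query node: E
Path from root: _0 -> E
Depth of E: 1 (number of edges from root)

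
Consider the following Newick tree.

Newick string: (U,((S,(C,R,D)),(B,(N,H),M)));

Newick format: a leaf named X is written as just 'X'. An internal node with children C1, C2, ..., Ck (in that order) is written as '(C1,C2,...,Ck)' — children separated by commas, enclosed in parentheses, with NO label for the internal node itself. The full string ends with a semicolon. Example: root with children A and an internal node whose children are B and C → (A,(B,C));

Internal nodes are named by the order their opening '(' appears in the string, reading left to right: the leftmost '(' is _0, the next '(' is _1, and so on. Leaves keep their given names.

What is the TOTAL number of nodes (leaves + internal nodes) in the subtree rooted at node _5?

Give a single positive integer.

Answer: 3

Derivation:
Newick: (U,((S,(C,R,D)),(B,(N,H),M)));
Locate _5: it is the '(' at position 19 (the 6th '(' reading left to right).
Query: subtree rooted at _5
_5: subtree_size = 1 + 2
  N: subtree_size = 1 + 0
  H: subtree_size = 1 + 0
Total subtree size of _5: 3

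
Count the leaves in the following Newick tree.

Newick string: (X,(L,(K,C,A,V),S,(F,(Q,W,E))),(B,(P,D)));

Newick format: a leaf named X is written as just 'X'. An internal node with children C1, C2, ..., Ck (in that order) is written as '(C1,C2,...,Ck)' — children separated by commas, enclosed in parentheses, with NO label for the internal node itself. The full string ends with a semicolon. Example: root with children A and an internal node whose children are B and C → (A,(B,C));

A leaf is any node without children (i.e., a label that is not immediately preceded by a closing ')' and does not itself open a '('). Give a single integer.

Newick: (X,(L,(K,C,A,V),S,(F,(Q,W,E))),(B,(P,D)));
Scan left-to-right; a leaf is any maximal label run not followed by '(':
  pos 1: leaf 'X' → count = 1
  pos 4: leaf 'L' → count = 2
  pos 7: leaf 'K' → count = 3
  pos 9: leaf 'C' → count = 4
  pos 11: leaf 'A' → count = 5
  pos 13: leaf 'V' → count = 6
  pos 16: leaf 'S' → count = 7
  pos 19: leaf 'F' → count = 8
  pos 22: leaf 'Q' → count = 9
  pos 24: leaf 'W' → count = 10
  pos 26: leaf 'E' → count = 11
  pos 32: leaf 'B' → count = 12
  pos 35: leaf 'P' → count = 13
  pos 37: leaf 'D' → count = 14
Total leaves: 14

Answer: 14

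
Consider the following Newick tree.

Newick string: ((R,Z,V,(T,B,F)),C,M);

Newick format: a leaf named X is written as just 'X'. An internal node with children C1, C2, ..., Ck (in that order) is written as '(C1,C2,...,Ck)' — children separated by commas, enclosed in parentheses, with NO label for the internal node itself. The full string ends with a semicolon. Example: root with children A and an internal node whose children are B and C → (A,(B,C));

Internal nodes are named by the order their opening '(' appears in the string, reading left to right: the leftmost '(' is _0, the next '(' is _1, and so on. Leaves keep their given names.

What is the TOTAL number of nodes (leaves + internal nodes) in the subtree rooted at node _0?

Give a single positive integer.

Answer: 11

Derivation:
Newick: ((R,Z,V,(T,B,F)),C,M);
Locate _0: it is the '(' at position 0 (the 1st '(' reading left to right).
Query: subtree rooted at _0
_0: subtree_size = 1 + 10
  _1: subtree_size = 1 + 7
    R: subtree_size = 1 + 0
    Z: subtree_size = 1 + 0
    V: subtree_size = 1 + 0
    _2: subtree_size = 1 + 3
      T: subtree_size = 1 + 0
      B: subtree_size = 1 + 0
      F: subtree_size = 1 + 0
  C: subtree_size = 1 + 0
  M: subtree_size = 1 + 0
Total subtree size of _0: 11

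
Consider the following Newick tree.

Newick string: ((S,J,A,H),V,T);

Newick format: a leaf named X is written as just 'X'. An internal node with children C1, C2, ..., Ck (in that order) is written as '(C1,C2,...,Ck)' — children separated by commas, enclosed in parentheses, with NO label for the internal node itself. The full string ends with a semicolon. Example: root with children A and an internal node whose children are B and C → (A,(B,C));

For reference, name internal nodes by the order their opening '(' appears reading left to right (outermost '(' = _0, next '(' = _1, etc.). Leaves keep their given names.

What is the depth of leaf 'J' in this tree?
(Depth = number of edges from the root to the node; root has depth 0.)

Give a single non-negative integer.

Answer: 2

Derivation:
Newick: ((S,J,A,H),V,T);
Naming internals by '(' encounter order: outermost '(' = _0, next = _1, ...
Query node: J
Path from root: _0 -> _1 -> J
Depth of J: 2 (number of edges from root)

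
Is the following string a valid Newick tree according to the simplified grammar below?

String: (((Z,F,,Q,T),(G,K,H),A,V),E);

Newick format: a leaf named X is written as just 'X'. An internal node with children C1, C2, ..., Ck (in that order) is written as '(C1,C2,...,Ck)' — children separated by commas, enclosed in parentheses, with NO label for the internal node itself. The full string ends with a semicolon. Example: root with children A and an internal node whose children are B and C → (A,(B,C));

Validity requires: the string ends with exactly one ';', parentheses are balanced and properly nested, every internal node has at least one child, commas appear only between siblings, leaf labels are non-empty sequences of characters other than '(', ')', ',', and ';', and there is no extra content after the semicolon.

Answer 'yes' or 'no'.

Answer: no

Derivation:
Input: (((Z,F,,Q,T),(G,K,H),A,V),E);
Paren balance: 4 '(' vs 4 ')' OK
Ends with single ';': True
Full parse: FAILS (empty leaf label at pos 7)
Valid: False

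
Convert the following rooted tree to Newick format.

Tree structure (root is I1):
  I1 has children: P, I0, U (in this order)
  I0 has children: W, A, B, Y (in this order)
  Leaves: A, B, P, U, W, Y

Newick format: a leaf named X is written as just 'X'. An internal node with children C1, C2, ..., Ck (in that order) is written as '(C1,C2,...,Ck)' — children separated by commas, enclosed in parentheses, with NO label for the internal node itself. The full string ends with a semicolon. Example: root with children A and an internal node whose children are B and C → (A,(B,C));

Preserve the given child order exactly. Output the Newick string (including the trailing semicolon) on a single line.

internal I1 with children ['P', 'I0', 'U']
  leaf 'P' → 'P'
  internal I0 with children ['W', 'A', 'B', 'Y']
    leaf 'W' → 'W'
    leaf 'A' → 'A'
    leaf 'B' → 'B'
    leaf 'Y' → 'Y'
  → '(W,A,B,Y)'
  leaf 'U' → 'U'
→ '(P,(W,A,B,Y),U)'
Final: (P,(W,A,B,Y),U);

Answer: (P,(W,A,B,Y),U);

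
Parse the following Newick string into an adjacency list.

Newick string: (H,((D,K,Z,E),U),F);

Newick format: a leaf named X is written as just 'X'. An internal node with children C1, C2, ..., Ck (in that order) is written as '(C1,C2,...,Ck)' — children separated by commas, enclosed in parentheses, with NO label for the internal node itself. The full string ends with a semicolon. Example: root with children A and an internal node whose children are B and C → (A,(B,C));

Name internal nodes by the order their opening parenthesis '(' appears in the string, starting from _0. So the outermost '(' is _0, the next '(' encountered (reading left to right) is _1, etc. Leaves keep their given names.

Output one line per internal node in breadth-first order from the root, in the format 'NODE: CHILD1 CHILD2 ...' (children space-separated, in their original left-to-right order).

Answer: _0: H _1 F
_1: _2 U
_2: D K Z E

Derivation:
Input: (H,((D,K,Z,E),U),F);
Scanning left-to-right, naming '(' by encounter order:
  pos 0: '(' -> open internal node _0 (depth 1)
  pos 3: '(' -> open internal node _1 (depth 2)
  pos 4: '(' -> open internal node _2 (depth 3)
  pos 12: ')' -> close internal node _2 (now at depth 2)
  pos 15: ')' -> close internal node _1 (now at depth 1)
  pos 18: ')' -> close internal node _0 (now at depth 0)
Total internal nodes: 3
BFS adjacency from root:
  _0: H _1 F
  _1: _2 U
  _2: D K Z E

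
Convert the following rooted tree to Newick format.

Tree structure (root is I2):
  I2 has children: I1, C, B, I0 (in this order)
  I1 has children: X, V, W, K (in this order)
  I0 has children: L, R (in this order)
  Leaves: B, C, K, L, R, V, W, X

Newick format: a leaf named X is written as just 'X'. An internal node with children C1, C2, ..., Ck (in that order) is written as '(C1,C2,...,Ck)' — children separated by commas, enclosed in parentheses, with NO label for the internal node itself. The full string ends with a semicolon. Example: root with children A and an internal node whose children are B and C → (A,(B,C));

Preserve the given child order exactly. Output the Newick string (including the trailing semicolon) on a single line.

Answer: ((X,V,W,K),C,B,(L,R));

Derivation:
internal I2 with children ['I1', 'C', 'B', 'I0']
  internal I1 with children ['X', 'V', 'W', 'K']
    leaf 'X' → 'X'
    leaf 'V' → 'V'
    leaf 'W' → 'W'
    leaf 'K' → 'K'
  → '(X,V,W,K)'
  leaf 'C' → 'C'
  leaf 'B' → 'B'
  internal I0 with children ['L', 'R']
    leaf 'L' → 'L'
    leaf 'R' → 'R'
  → '(L,R)'
→ '((X,V,W,K),C,B,(L,R))'
Final: ((X,V,W,K),C,B,(L,R));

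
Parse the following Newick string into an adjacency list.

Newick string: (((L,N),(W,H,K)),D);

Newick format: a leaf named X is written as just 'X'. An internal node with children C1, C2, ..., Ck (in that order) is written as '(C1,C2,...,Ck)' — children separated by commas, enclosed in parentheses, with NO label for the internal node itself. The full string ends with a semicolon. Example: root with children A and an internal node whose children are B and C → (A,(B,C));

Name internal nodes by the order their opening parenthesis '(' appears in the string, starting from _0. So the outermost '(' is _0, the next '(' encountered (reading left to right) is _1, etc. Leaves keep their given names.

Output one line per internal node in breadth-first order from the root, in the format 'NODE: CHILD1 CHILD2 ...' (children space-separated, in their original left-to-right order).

Input: (((L,N),(W,H,K)),D);
Scanning left-to-right, naming '(' by encounter order:
  pos 0: '(' -> open internal node _0 (depth 1)
  pos 1: '(' -> open internal node _1 (depth 2)
  pos 2: '(' -> open internal node _2 (depth 3)
  pos 6: ')' -> close internal node _2 (now at depth 2)
  pos 8: '(' -> open internal node _3 (depth 3)
  pos 14: ')' -> close internal node _3 (now at depth 2)
  pos 15: ')' -> close internal node _1 (now at depth 1)
  pos 18: ')' -> close internal node _0 (now at depth 0)
Total internal nodes: 4
BFS adjacency from root:
  _0: _1 D
  _1: _2 _3
  _2: L N
  _3: W H K

Answer: _0: _1 D
_1: _2 _3
_2: L N
_3: W H K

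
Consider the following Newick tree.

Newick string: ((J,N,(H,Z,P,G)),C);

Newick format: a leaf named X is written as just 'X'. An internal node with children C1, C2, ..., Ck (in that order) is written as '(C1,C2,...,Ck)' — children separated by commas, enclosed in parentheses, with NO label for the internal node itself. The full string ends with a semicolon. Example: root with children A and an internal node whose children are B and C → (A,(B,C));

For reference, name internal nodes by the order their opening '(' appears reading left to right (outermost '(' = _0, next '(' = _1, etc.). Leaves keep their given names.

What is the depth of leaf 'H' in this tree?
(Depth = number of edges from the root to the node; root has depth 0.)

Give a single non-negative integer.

Answer: 3

Derivation:
Newick: ((J,N,(H,Z,P,G)),C);
Naming internals by '(' encounter order: outermost '(' = _0, next = _1, ...
Query node: H
Path from root: _0 -> _1 -> _2 -> H
Depth of H: 3 (number of edges from root)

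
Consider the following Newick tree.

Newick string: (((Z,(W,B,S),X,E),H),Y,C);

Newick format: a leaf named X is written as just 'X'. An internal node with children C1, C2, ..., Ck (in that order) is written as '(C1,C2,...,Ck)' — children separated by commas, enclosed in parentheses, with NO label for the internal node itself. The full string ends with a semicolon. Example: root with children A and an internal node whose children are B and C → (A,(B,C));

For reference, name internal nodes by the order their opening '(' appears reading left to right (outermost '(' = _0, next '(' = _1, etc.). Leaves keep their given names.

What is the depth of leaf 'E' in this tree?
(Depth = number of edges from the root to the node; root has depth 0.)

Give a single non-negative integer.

Answer: 3

Derivation:
Newick: (((Z,(W,B,S),X,E),H),Y,C);
Naming internals by '(' encounter order: outermost '(' = _0, next = _1, ...
Query node: E
Path from root: _0 -> _1 -> _2 -> E
Depth of E: 3 (number of edges from root)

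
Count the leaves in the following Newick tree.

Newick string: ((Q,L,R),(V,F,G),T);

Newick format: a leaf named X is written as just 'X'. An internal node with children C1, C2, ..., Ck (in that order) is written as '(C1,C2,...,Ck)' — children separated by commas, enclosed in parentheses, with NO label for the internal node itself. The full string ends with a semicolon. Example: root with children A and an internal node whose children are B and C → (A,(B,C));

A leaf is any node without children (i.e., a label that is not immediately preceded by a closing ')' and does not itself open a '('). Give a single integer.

Answer: 7

Derivation:
Newick: ((Q,L,R),(V,F,G),T);
Scan left-to-right; a leaf is any maximal label run not followed by '(':
  pos 2: leaf 'Q' → count = 1
  pos 4: leaf 'L' → count = 2
  pos 6: leaf 'R' → count = 3
  pos 10: leaf 'V' → count = 4
  pos 12: leaf 'F' → count = 5
  pos 14: leaf 'G' → count = 6
  pos 17: leaf 'T' → count = 7
Total leaves: 7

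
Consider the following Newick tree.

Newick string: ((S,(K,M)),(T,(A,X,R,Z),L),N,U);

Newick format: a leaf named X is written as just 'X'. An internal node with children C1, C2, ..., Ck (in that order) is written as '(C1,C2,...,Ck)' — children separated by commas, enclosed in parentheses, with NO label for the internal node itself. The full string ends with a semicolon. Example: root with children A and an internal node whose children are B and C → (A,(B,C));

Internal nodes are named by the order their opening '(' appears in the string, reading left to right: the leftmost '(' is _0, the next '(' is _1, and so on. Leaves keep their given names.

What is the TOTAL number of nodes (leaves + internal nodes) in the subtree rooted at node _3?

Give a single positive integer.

Newick: ((S,(K,M)),(T,(A,X,R,Z),L),N,U);
Locate _3: it is the '(' at position 11 (the 4th '(' reading left to right).
Query: subtree rooted at _3
_3: subtree_size = 1 + 7
  T: subtree_size = 1 + 0
  _4: subtree_size = 1 + 4
    A: subtree_size = 1 + 0
    X: subtree_size = 1 + 0
    R: subtree_size = 1 + 0
    Z: subtree_size = 1 + 0
  L: subtree_size = 1 + 0
Total subtree size of _3: 8

Answer: 8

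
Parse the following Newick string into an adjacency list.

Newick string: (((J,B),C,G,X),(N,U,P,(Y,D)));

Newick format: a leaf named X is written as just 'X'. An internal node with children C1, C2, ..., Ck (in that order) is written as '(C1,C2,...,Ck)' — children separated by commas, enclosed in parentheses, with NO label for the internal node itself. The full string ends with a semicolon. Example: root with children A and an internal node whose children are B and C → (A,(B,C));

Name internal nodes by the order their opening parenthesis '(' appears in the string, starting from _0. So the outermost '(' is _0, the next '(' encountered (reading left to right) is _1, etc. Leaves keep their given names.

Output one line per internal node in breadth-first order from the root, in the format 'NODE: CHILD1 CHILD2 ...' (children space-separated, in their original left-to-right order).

Input: (((J,B),C,G,X),(N,U,P,(Y,D)));
Scanning left-to-right, naming '(' by encounter order:
  pos 0: '(' -> open internal node _0 (depth 1)
  pos 1: '(' -> open internal node _1 (depth 2)
  pos 2: '(' -> open internal node _2 (depth 3)
  pos 6: ')' -> close internal node _2 (now at depth 2)
  pos 13: ')' -> close internal node _1 (now at depth 1)
  pos 15: '(' -> open internal node _3 (depth 2)
  pos 22: '(' -> open internal node _4 (depth 3)
  pos 26: ')' -> close internal node _4 (now at depth 2)
  pos 27: ')' -> close internal node _3 (now at depth 1)
  pos 28: ')' -> close internal node _0 (now at depth 0)
Total internal nodes: 5
BFS adjacency from root:
  _0: _1 _3
  _1: _2 C G X
  _3: N U P _4
  _2: J B
  _4: Y D

Answer: _0: _1 _3
_1: _2 C G X
_3: N U P _4
_2: J B
_4: Y D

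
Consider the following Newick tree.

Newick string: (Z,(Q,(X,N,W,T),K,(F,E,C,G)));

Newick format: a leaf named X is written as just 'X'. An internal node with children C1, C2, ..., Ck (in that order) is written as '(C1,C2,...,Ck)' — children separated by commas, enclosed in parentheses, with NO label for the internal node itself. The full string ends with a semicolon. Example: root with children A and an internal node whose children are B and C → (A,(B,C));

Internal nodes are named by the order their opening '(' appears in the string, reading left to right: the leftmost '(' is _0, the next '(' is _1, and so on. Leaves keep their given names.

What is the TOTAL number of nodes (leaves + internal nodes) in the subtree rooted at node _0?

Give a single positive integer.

Newick: (Z,(Q,(X,N,W,T),K,(F,E,C,G)));
Locate _0: it is the '(' at position 0 (the 1st '(' reading left to right).
Query: subtree rooted at _0
_0: subtree_size = 1 + 14
  Z: subtree_size = 1 + 0
  _1: subtree_size = 1 + 12
    Q: subtree_size = 1 + 0
    _2: subtree_size = 1 + 4
      X: subtree_size = 1 + 0
      N: subtree_size = 1 + 0
      W: subtree_size = 1 + 0
      T: subtree_size = 1 + 0
    K: subtree_size = 1 + 0
    _3: subtree_size = 1 + 4
      F: subtree_size = 1 + 0
      E: subtree_size = 1 + 0
      C: subtree_size = 1 + 0
      G: subtree_size = 1 + 0
Total subtree size of _0: 15

Answer: 15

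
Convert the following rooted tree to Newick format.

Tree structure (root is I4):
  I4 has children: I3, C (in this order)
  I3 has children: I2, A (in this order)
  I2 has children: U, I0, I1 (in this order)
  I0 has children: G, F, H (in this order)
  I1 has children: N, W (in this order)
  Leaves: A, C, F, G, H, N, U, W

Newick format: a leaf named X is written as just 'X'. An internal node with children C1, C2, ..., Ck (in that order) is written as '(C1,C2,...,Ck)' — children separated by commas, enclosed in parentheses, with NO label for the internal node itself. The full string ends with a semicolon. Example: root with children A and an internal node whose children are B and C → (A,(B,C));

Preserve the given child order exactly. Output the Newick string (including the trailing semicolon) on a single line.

internal I4 with children ['I3', 'C']
  internal I3 with children ['I2', 'A']
    internal I2 with children ['U', 'I0', 'I1']
      leaf 'U' → 'U'
      internal I0 with children ['G', 'F', 'H']
        leaf 'G' → 'G'
        leaf 'F' → 'F'
        leaf 'H' → 'H'
      → '(G,F,H)'
      internal I1 with children ['N', 'W']
        leaf 'N' → 'N'
        leaf 'W' → 'W'
      → '(N,W)'
    → '(U,(G,F,H),(N,W))'
    leaf 'A' → 'A'
  → '((U,(G,F,H),(N,W)),A)'
  leaf 'C' → 'C'
→ '(((U,(G,F,H),(N,W)),A),C)'
Final: (((U,(G,F,H),(N,W)),A),C);

Answer: (((U,(G,F,H),(N,W)),A),C);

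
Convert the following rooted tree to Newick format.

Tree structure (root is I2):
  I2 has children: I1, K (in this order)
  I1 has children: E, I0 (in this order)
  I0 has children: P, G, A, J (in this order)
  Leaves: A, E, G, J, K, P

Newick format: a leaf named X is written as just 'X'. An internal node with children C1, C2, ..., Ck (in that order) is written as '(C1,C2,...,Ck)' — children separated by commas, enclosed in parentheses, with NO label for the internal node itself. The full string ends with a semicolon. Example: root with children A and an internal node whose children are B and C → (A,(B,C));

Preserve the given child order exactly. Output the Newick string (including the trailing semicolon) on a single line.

Answer: ((E,(P,G,A,J)),K);

Derivation:
internal I2 with children ['I1', 'K']
  internal I1 with children ['E', 'I0']
    leaf 'E' → 'E'
    internal I0 with children ['P', 'G', 'A', 'J']
      leaf 'P' → 'P'
      leaf 'G' → 'G'
      leaf 'A' → 'A'
      leaf 'J' → 'J'
    → '(P,G,A,J)'
  → '(E,(P,G,A,J))'
  leaf 'K' → 'K'
→ '((E,(P,G,A,J)),K)'
Final: ((E,(P,G,A,J)),K);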